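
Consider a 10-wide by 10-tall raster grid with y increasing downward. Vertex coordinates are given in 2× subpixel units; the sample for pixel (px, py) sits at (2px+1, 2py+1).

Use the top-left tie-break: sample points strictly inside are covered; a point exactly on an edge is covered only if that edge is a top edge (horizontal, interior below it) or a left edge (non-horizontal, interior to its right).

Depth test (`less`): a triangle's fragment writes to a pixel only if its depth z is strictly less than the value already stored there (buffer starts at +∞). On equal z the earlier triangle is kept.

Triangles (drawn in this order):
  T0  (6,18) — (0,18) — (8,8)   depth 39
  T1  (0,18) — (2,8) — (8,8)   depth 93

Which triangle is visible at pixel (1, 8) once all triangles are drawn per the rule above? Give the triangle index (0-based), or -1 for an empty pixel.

T0:
  2·area = 60
  edge (6, 18)→(0, 18): d=(-6,0) right/bottom  bias=-1
  edge (0, 18)→(8, 8): d=(8,-10) top-left  bias=+0
  edge (8, 8)→(6, 18): d=(-2,10) right/bottom  bias=-1
    (4,1)@(9, 3): e=[90,-30,0] → .  [on edge]
    (3,5)@(7, 11): e=[42,14,4] → X
    (4,5)@(9, 11): e=[42,34,-16] → .
    (2,6)@(5, 13): e=[30,10,20] → X
    (3,6)@(7, 13): e=[30,30,0] → .  [on edge]
    (1,7)@(3, 15): e=[18,6,36] → X
    (3,7)@(7, 15): e=[18,46,-4] → .
    (0,8)@(1, 17): e=[6,2,52] → X
    (3,8)@(7, 17): e=[6,62,-8] → .
    (0,9)@(1, 19): e=[-6,18,48] → .
    (1,9)@(3, 19): e=[-6,38,28] → .
    (2,9)@(5, 19): e=[-6,58,8] → .
  covered (7 px):
    . . . . . . . . . .
    . . . . . . . . . .
    . . . . . . . . . .
    . . . . . . . . . .
    . . . . . . . . . .
    . . . X . . . . . .
    . . X . . . . . . .
    . X X . . . . . . .
    X X X . . . . . . .
    . . . . . . . . . .
T1:
  2·area = 60
  edge (0, 18)→(2, 8): d=(2,-10) top-left  bias=+0
  edge (2, 8)→(8, 8): d=(6,0) top-left  bias=+0
  edge (8, 8)→(0, 18): d=(-8,10) right/bottom  bias=-1
    (1,1)@(3, 3): e=[0,-30,90] → .  [on edge]
    (1,4)@(3, 9): e=[12,6,42] → X
    (2,4)@(5, 9): e=[32,6,22] → X
    (3,4)@(7, 9): e=[52,6,2] → X
    (4,4)@(9, 9): e=[72,6,-18] → .
    (1,5)@(3, 11): e=[16,18,26] → X
    (3,5)@(7, 11): e=[56,18,-14] → .
    (0,6)@(1, 13): e=[0,30,30] → X  [on edge]
    (2,6)@(5, 13): e=[40,30,-10] → .
    (0,7)@(1, 15): e=[4,42,14] → X
    (1,7)@(3, 15): e=[24,42,-6] → .
    (0,8)@(1, 17): e=[8,54,-2] → .
  covered (8 px):
    . . . . . . . . . .
    . . . . . . . . . .
    . . . . . . . . . .
    . . . . . . . . . .
    . X X X . . . . . .
    . X X . . . . . . .
    X X . . . . . . . .
    X . . . . . . . . .
    . . . . . . . . . .
    . . . . . . . . . .

Z-buffer (winner per pixel, '.' = empty):
  . . . . . . . . . .
  . . . . . . . . . .
  . . . . . . . . . .
  . . . . . . . . . .
  . 1 1 1 . . . . . .
  . 1 1 0 . . . . . .
  1 1 0 . . . . . . .
  1 0 0 . . . . . . .
  0 0 0 . . . . . . .
  . . . . . . . . . .

Result: 0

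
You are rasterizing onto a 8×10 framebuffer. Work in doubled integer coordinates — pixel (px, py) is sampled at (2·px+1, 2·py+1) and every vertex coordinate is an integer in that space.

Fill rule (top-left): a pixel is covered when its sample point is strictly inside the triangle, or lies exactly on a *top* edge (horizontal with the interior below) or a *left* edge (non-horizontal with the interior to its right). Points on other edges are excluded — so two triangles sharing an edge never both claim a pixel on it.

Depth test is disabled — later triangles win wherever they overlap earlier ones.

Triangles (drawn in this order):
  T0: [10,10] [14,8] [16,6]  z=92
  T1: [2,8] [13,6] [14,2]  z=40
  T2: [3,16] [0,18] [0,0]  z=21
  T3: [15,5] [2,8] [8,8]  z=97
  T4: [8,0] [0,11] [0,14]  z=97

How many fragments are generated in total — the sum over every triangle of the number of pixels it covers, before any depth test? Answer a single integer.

T0:
  2·area = 4  (B↔C swapped to make it positive)
  edge (10, 10)→(16, 6): d=(6,-4) top-left  bias=+0
  edge (16, 6)→(14, 8): d=(-2,2) right/bottom  bias=-1
  edge (14, 8)→(10, 10): d=(-4,2) right/bottom  bias=-1
    (7,3)@(15, 7): e=[2,0,2] → ·  [on edge]
    (6,4)@(13, 9): e=[6,0,-2] → ·  [on edge]
    (5,5)@(11, 11): e=[10,0,-6] → ·  [on edge]
    (4,6)@(9, 13): e=[14,0,-10] → ·  [on edge]
    (3,7)@(7, 15): e=[18,0,-14] → ·  [on edge]
    (2,8)@(5, 17): e=[22,0,-18] → ·  [on edge]
    (1,9)@(3, 19): e=[26,0,-22] → ·  [on edge]
  covered (0 px):
    · · · · · · · ·
    · · · · · · · ·
    · · · · · · · ·
    · · · · · · · ·
    · · · · · · · ·
    · · · · · · · ·
    · · · · · · · ·
    · · · · · · · ·
    · · · · · · · ·
    · · · · · · · ·
T1:
  2·area = 42  (B↔C swapped to make it positive)
  edge (2, 8)→(14, 2): d=(12,-6) top-left  bias=+0
  edge (14, 2)→(13, 6): d=(-1,4) right/bottom  bias=-1
  edge (13, 6)→(2, 8): d=(-11,2) right/bottom  bias=-1
    (6,1)@(13, 3): e=[6,3,33] → █
    (7,1)@(15, 3): e=[18,-5,29] → ·
    (4,2)@(9, 5): e=[6,17,19] → █
    (5,2)@(11, 5): e=[18,9,15] → █
    (7,2)@(15, 5): e=[42,-7,7] → ·
    (2,3)@(5, 7): e=[6,31,5] → █
    (3,3)@(7, 7): e=[18,23,1] → █
    (4,3)@(9, 7): e=[30,15,-3] → ·
    (5,3)@(11, 7): e=[42,7,-7] → ·
    (6,3)@(13, 7): e=[54,-1,-11] → ·
    (2,4)@(5, 9): e=[30,29,-17] → ·
    (3,4)@(7, 9): e=[42,21,-21] → ·
  covered (6 px):
    · · · · · · · ·
    · · · · · · █ ·
    · · · · █ █ █ ·
    · · █ █ · · · ·
    · · · · · · · ·
    · · · · · · · ·
    · · · · · · · ·
    · · · · · · · ·
    · · · · · · · ·
    · · · · · · · ·
T2:
  2·area = 54
  edge (3, 16)→(0, 18): d=(-3,2) right/bottom  bias=-1
  edge (0, 18)→(0, 0): d=(0,-18) top-left  bias=+0
  edge (0, 0)→(3, 16): d=(3,16) right/bottom  bias=-1
    (0,3)@(1, 7): e=[31,18,5] → █
    (1,3)@(3, 7): e=[27,54,-27] → ·
    (0,4)@(1, 9): e=[25,18,11] → █
    (1,4)@(3, 9): e=[21,54,-21] → ·
    (0,5)@(1, 11): e=[19,18,17] → █
    (1,5)@(3, 11): e=[15,54,-15] → ·
    (0,6)@(1, 13): e=[13,18,23] → █
    (1,6)@(3, 13): e=[9,54,-9] → ·
    (0,7)@(1, 15): e=[7,18,29] → █
    (1,7)@(3, 15): e=[3,54,-3] → ·
    (0,8)@(1, 17): e=[1,18,35] → █
    (1,8)@(3, 17): e=[-3,54,3] → ·
  covered (6 px):
    · · · · · · · ·
    · · · · · · · ·
    · · · · · · · ·
    █ · · · · · · ·
    █ · · · · · · ·
    █ · · · · · · ·
    █ · · · · · · ·
    █ · · · · · · ·
    █ · · · · · · ·
    · · · · · · · ·
T3:
  2·area = 18  (B↔C swapped to make it positive)
  edge (15, 5)→(8, 8): d=(-7,3) right/bottom  bias=-1
  edge (8, 8)→(2, 8): d=(-6,0) right/bottom  bias=-1
  edge (2, 8)→(15, 5): d=(13,-3) top-left  bias=+0
    (7,2)@(15, 5): e=[0,18,0] → ·  [on edge]
    (3,3)@(7, 7): e=[10,6,2] → █
    (4,3)@(9, 7): e=[4,6,8] → █
    (5,3)@(11, 7): e=[-2,6,14] → ·
    (3,4)@(7, 9): e=[-4,-6,28] → ·
    (4,4)@(9, 9): e=[-10,-6,34] → ·
    (0,5)@(1, 11): e=[0,-18,36] → ·  [on edge]
  covered (2 px):
    · · · · · · · ·
    · · · · · · · ·
    · · · · · · · ·
    · · · █ █ · · ·
    · · · · · · · ·
    · · · · · · · ·
    · · · · · · · ·
    · · · · · · · ·
    · · · · · · · ·
    · · · · · · · ·
T4:
  2·area = 24  (B↔C swapped to make it positive)
  edge (8, 0)→(0, 14): d=(-8,14) right/bottom  bias=-1
  edge (0, 14)→(0, 11): d=(0,-3) top-left  bias=+0
  edge (0, 11)→(8, 0): d=(8,-11) top-left  bias=+0
    (2,2)@(5, 5): e=[2,15,7] → █
    (3,2)@(7, 5): e=[-26,21,29] → ·
    (1,3)@(3, 7): e=[14,9,1] → █
    (2,3)@(5, 7): e=[-14,15,23] → ·
    (1,4)@(3, 9): e=[-2,9,17] → ·
    (0,5)@(1, 11): e=[10,3,11] → █
    (1,5)@(3, 11): e=[-18,9,33] → ·
    (0,6)@(1, 13): e=[-6,3,27] → ·
  covered (3 px):
    · · · · · · · ·
    · · · · · · · ·
    · · █ · · · · ·
    · █ · · · · · ·
    · · · · · · · ·
    █ · · · · · · ·
    · · · · · · · ·
    · · · · · · · ·
    · · · · · · · ·
    · · · · · · · ·

Answer: 17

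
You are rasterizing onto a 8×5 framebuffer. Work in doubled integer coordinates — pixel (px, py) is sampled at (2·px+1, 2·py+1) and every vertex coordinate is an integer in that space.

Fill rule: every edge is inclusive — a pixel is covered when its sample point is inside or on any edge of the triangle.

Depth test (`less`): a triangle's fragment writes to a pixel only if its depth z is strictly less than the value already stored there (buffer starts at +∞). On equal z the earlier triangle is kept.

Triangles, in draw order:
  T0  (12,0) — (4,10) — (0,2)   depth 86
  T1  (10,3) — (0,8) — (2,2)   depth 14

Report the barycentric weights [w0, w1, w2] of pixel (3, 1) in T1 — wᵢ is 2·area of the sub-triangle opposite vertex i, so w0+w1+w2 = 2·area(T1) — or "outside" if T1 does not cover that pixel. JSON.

T0:
  2·area = 104
  edge (12, 0)→(4, 10): d=(-8,10) inclusive
  edge (4, 10)→(0, 2): d=(-4,-8) inclusive
  edge (0, 2)→(12, 0): d=(12,-2) inclusive
    (3,0)@(7, 1): e=[42,60,2] → X
    (4,0)@(9, 1): e=[22,76,6] → X
    (5,0)@(11, 1): e=[2,92,10] → X
    (6,0)@(13, 1): e=[-18,108,14] → .
    (0,1)@(1, 3): e=[86,4,14] → X
    (1,1)@(3, 3): e=[66,20,18] → X
    (2,1)@(5, 3): e=[46,36,22] → X
    (5,1)@(11, 3): e=[-14,84,34] → .
    (0,2)@(1, 5): e=[70,-4,38] → .
    (1,2)@(3, 5): e=[50,12,42] → X
    (4,2)@(9, 5): e=[-10,60,54] → .
    (1,3)@(3, 7): e=[34,4,66] → X
  covered (13 px):
    . . . X X X . .
    X X X X X . . .
    . X X X . . . .
    . X X . . . . .
    . . . . . . . .
T1:
  2·area = 50
  edge (10, 3)→(0, 8): d=(-10,5) inclusive
  edge (0, 8)→(2, 2): d=(2,-6) inclusive
  edge (2, 2)→(10, 3): d=(8,1) inclusive
    (1,1)@(3, 3): e=[35,8,7] → X
    (2,1)@(5, 3): e=[25,20,5] → X
    (3,1)@(7, 3): e=[15,32,3] → X
    (4,1)@(9, 3): e=[5,44,1] → X
    (5,1)@(11, 3): e=[-5,56,-1] → .
    (0,2)@(1, 5): e=[25,0,25] → X  [on edge]
    (3,2)@(7, 5): e=[-5,36,19] → .
    (4,2)@(9, 5): e=[-15,48,17] → .
    (0,3)@(1, 7): e=[5,4,41] → X
    (1,3)@(3, 7): e=[-5,16,39] → .
    (2,3)@(5, 7): e=[-15,28,37] → .
    (0,4)@(1, 9): e=[-15,8,57] → .
  covered (8 px):
    . . . . . . . .
    . X X X X . . .
    X X X . . . . .
    X . . . . . . .
    . . . . . . . .

Answer: [32,3,15]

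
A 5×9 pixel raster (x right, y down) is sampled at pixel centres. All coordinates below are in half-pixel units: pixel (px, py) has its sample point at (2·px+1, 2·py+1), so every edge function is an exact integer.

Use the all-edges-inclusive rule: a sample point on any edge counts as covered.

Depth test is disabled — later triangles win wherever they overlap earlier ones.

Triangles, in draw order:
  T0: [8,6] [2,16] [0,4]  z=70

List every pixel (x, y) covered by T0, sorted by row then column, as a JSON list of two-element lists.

T0:
  2·area = 92
  edge (8, 6)→(2, 16): d=(-6,10) inclusive
  edge (2, 16)→(0, 4): d=(-2,-12) inclusive
  edge (0, 4)→(8, 6): d=(8,2) inclusive
    (0,2)@(1, 5): e=[76,10,6] → X
    (1,2)@(3, 5): e=[56,34,2] → X
    (2,2)@(5, 5): e=[36,58,-2] → .
    (0,3)@(1, 7): e=[64,6,22] → X
    (2,3)@(5, 7): e=[24,54,14] → X
    (3,3)@(7, 7): e=[4,78,10] → X
    (4,3)@(9, 7): e=[-16,102,6] → .
    (0,4)@(1, 9): e=[52,2,38] → X
    (3,4)@(7, 9): e=[-8,74,26] → .
    (0,5)@(1, 11): e=[40,-2,54] → .
    (1,5)@(3, 11): e=[20,22,50] → X
    (2,5)@(5, 11): e=[0,46,46] → X  [on edge]
  covered (12 px):
    . . . . .
    . . . . .
    X X . . .
    X X X X .
    X X X . .
    . X X . .
    . X . . .
    . . . . .
    . . . . .

Result: [[0,2],[1,2],[0,3],[1,3],[2,3],[3,3],[0,4],[1,4],[2,4],[1,5],[2,5],[1,6]]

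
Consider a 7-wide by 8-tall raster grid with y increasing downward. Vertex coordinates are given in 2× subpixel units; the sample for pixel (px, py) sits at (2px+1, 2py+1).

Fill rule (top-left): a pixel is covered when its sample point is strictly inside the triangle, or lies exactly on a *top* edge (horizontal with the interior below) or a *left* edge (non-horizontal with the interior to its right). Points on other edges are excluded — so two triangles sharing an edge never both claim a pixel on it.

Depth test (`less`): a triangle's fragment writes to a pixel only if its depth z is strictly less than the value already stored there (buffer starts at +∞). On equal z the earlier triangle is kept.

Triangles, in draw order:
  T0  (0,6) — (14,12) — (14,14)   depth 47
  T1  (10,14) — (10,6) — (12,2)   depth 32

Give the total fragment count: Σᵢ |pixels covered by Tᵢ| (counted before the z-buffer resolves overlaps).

T0:
  2·area = 28
  edge (0, 6)→(14, 12): d=(14,6) right/bottom  bias=-1
  edge (14, 12)→(14, 14): d=(0,2) right/bottom  bias=-1
  edge (14, 14)→(0, 6): d=(-14,-8) top-left  bias=+0
    (3,4)@(7, 9): e=[0,14,14] → ·  [on edge]
    (4,5)@(9, 11): e=[16,10,2] → #
    (5,5)@(11, 11): e=[4,6,18] → #
    (6,5)@(13, 11): e=[-8,2,34] → ·
    (4,6)@(9, 13): e=[44,10,-26] → ·
    (5,6)@(11, 13): e=[32,6,-10] → ·
    (6,6)@(13, 13): e=[20,2,6] → #
    (6,7)@(13, 15): e=[48,2,-22] → ·
  covered (3 px):
    · · · · · · ·
    · · · · · · ·
    · · · · · · ·
    · · · · · · ·
    · · · · · · ·
    · · · · # # ·
    · · · · · · #
    · · · · · · ·
T1:
  2·area = 16
  edge (10, 14)→(10, 6): d=(0,-8) top-left  bias=+0
  edge (10, 6)→(12, 2): d=(2,-4) top-left  bias=+0
  edge (12, 2)→(10, 14): d=(-2,12) right/bottom  bias=-1
    (5,2)@(11, 5): e=[8,2,6] → #
    (6,2)@(13, 5): e=[24,10,-18] → ·
    (5,3)@(11, 7): e=[8,6,2] → #
    (6,3)@(13, 7): e=[24,14,-22] → ·
    (5,4)@(11, 9): e=[8,10,-2] → ·
  covered (2 px):
    · · · · · · ·
    · · · · · · ·
    · · · · · # ·
    · · · · · # ·
    · · · · · · ·
    · · · · · · ·
    · · · · · · ·
    · · · · · · ·

Result: 5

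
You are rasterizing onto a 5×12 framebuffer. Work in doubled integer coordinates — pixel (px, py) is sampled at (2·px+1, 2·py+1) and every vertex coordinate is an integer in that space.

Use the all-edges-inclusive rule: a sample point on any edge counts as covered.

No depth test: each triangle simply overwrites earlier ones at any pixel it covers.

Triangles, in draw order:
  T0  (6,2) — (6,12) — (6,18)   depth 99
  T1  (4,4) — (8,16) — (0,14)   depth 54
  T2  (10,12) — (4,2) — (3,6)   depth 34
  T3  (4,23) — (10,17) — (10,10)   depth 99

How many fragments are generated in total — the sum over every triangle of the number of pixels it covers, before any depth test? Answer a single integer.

T0:
  degenerate (2·area = 0) — covers nothing
T1:
  2·area = 88
  edge (4, 4)→(8, 16): d=(4,12) inclusive
  edge (8, 16)→(0, 14): d=(-8,-2) inclusive
  edge (0, 14)→(4, 4): d=(4,-10) inclusive
    (1,0)@(3, 1): e=[0,110,-22] → ·  [on edge]
    (1,3)@(3, 7): e=[24,62,2] → █
    (2,3)@(5, 7): e=[0,66,22] → █  [on edge]
    (3,3)@(7, 7): e=[-24,70,42] → ·
    (1,4)@(3, 9): e=[32,46,10] → █
    (3,4)@(7, 9): e=[-16,54,50] → ·
    (1,5)@(3, 11): e=[40,30,18] → █
    (3,5)@(7, 11): e=[-8,38,58] → ·
    (0,6)@(1, 13): e=[72,10,6] → █
    (3,6)@(7, 13): e=[0,22,66] → █  [on edge]
    (4,6)@(9, 13): e=[-24,26,86] → ·
    (0,7)@(1, 15): e=[80,-6,14] → ·
    (4,9)@(9, 19): e=[0,-22,110] → ·  [on edge]
  covered (12 px):
    · · · · ·
    · · · · ·
    · · · · ·
    · █ █ · ·
    · █ █ · ·
    · █ █ · ·
    █ █ █ █ ·
    · · █ █ ·
    · · · · ·
    · · · · ·
    · · · · ·
    · · · · ·
T2:
  2·area = 34  (B↔C swapped to make it positive)
  edge (10, 12)→(3, 6): d=(-7,-6) inclusive
  edge (3, 6)→(4, 2): d=(1,-4) inclusive
  edge (4, 2)→(10, 12): d=(6,10) inclusive
    (2,2)@(5, 5): e=[19,7,8] → █
    (3,2)@(7, 5): e=[31,15,-12] → ·
    (2,3)@(5, 7): e=[5,9,20] → █
    (3,3)@(7, 7): e=[17,17,0] → █  [on edge]
    (4,3)@(9, 7): e=[29,25,-20] → ·
    (2,4)@(5, 9): e=[-9,11,32] → ·
    (3,4)@(7, 9): e=[3,19,12] → █
    (4,4)@(9, 9): e=[15,27,-8] → ·
    (3,5)@(7, 11): e=[-11,21,24] → ·
    (4,5)@(9, 11): e=[1,29,4] → █
    (4,6)@(9, 13): e=[-13,31,16] → ·
  covered (5 px):
    · · · · ·
    · · · · ·
    · · █ · ·
    · · █ █ ·
    · · · █ ·
    · · · · █
    · · · · ·
    · · · · ·
    · · · · ·
    · · · · ·
    · · · · ·
    · · · · ·
T3:
  2·area = 42  (B↔C swapped to make it positive)
  edge (4, 23)→(10, 10): d=(6,-13) inclusive
  edge (10, 10)→(10, 17): d=(0,7) inclusive
  edge (10, 17)→(4, 23): d=(-6,6) inclusive
    (4,6)@(9, 13): e=[5,7,30] → █
    (4,7)@(9, 15): e=[17,7,18] → █
    (3,8)@(7, 17): e=[3,21,18] → █
    (3,9)@(7, 19): e=[15,21,6] → █
    (4,9)@(9, 19): e=[41,7,-6] → ·
    (2,10)@(5, 21): e=[1,35,6] → █
    (3,10)@(7, 21): e=[27,21,-6] → ·
    (2,11)@(5, 23): e=[13,35,-6] → ·
  covered (6 px):
    · · · · ·
    · · · · ·
    · · · · ·
    · · · · ·
    · · · · ·
    · · · · ·
    · · · · █
    · · · · █
    · · · █ █
    · · · █ ·
    · · █ · ·
    · · · · ·

Answer: 23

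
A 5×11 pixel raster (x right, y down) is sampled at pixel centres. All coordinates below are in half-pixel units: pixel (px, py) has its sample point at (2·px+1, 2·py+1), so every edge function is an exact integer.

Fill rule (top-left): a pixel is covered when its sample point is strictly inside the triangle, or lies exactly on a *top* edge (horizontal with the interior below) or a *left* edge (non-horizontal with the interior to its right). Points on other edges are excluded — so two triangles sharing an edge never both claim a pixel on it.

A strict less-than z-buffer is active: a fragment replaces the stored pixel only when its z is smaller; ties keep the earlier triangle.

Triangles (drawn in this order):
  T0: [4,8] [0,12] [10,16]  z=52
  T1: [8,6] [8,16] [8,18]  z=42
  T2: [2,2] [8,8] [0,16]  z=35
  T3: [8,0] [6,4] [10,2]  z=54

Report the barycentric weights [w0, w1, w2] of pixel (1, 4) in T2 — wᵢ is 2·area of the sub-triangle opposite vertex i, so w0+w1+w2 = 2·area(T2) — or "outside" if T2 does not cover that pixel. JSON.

T0:
  2·area = 56  (B↔C swapped to make it positive)
  edge (4, 8)→(10, 16): d=(6,8) right/bottom  bias=-1
  edge (10, 16)→(0, 12): d=(-10,-4) top-left  bias=+0
  edge (0, 12)→(4, 8): d=(4,-4) top-left  bias=+0
    (4,1)@(9, 3): e=[-70,126,0] → .  [on edge]
    (3,2)@(7, 5): e=[-42,98,0] → .  [on edge]
    (2,3)@(5, 7): e=[-14,70,0] → .  [on edge]
    (1,4)@(3, 9): e=[14,42,0] → X  [on edge]
    (2,4)@(5, 9): e=[-2,50,8] → .
    (0,5)@(1, 11): e=[42,14,0] → X  [on edge]
    (2,5)@(5, 11): e=[10,30,16] → X
    (3,5)@(7, 11): e=[-6,38,24] → .
    (0,6)@(1, 13): e=[54,-6,8] → .
    (1,6)@(3, 13): e=[38,2,16] → X
    (3,6)@(7, 13): e=[6,18,32] → X
    (4,6)@(9, 13): e=[-10,26,40] → .
  covered (8 px):
    . . . . .
    . . . . .
    . . . . .
    . . . . .
    . X . . .
    X X X . .
    . X X X .
    . . . . X
    . . . . .
    . . . . .
    . . . . .
T1:
  degenerate (2·area = 0) — covers nothing
T2:
  2·area = 96
  edge (2, 2)→(8, 8): d=(6,6) right/bottom  bias=-1
  edge (8, 8)→(0, 16): d=(-8,8) right/bottom  bias=-1
  edge (0, 16)→(2, 2): d=(2,-14) top-left  bias=+0
    (0,0)@(1, 1): e=[0,112,-16] → .  [on edge]
    (1,1)@(3, 3): e=[0,80,16] → .  [on edge]
    (1,2)@(3, 5): e=[12,64,20] → X
    (2,2)@(5, 5): e=[0,48,48] → .  [on edge]
    (1,3)@(3, 7): e=[24,48,24] → X
    (2,3)@(5, 7): e=[12,32,52] → X
    (3,3)@(7, 7): e=[0,16,80] → .  [on edge]
    (4,3)@(9, 7): e=[-12,0,108] → .  [on edge]
    (0,4)@(1, 9): e=[48,48,0] → X  [on edge]
    (3,4)@(7, 9): e=[12,0,84] → .  [on edge]
    (4,4)@(9, 9): e=[0,-16,112] → .  [on edge]
    (0,5)@(1, 11): e=[60,32,4] → X
    (2,5)@(5, 11): e=[36,0,60] → .  [on edge]
    (1,6)@(3, 13): e=[60,0,36] → .  [on edge]
    (0,7)@(1, 15): e=[84,0,12] → .  [on edge]
  covered (9 px):
    . . . . .
    . . . . .
    . X . . .
    . X X . .
    X X X . .
    X X . . .
    X . . . .
    . . . . .
    . . . . .
    . . . . .
    . . . . .
T3:
  2·area = 12  (B↔C swapped to make it positive)
  edge (8, 0)→(10, 2): d=(2,2) right/bottom  bias=-1
  edge (10, 2)→(6, 4): d=(-4,2) right/bottom  bias=-1
  edge (6, 4)→(8, 0): d=(2,-4) top-left  bias=+0
    (4,0)@(9, 1): e=[0,6,6] → .  [on edge]
    (3,1)@(7, 3): e=[8,2,2] → X
    (4,1)@(9, 3): e=[4,-2,10] → .
    (3,2)@(7, 5): e=[12,-6,6] → .
  covered (1 px):
    . . . . .
    . . . X .
    . . . . .
    . . . . .
    . . . . .
    . . . . .
    . . . . .
    . . . . .
    . . . . .
    . . . . .
    . . . . .

Answer: [32,28,36]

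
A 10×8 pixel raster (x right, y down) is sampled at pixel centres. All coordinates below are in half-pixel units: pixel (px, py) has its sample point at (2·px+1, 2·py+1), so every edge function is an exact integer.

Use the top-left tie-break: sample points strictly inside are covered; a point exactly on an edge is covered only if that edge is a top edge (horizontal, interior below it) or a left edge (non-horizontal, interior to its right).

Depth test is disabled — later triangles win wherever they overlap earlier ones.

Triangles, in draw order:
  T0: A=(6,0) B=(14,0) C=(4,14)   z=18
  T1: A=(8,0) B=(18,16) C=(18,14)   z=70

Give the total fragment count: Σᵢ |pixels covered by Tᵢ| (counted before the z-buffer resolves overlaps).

T0:
  2·area = 112
  edge (6, 0)→(14, 0): d=(8,0) top-left  bias=+0
  edge (14, 0)→(4, 14): d=(-10,14) right/bottom  bias=-1
  edge (4, 14)→(6, 0): d=(2,-14) top-left  bias=+0
    (3,0)@(7, 1): e=[8,88,16] → #
    (4,0)@(9, 1): e=[8,60,44] → #
    (5,0)@(11, 1): e=[8,32,72] → #
    (6,0)@(13, 1): e=[8,4,100] → #
    (7,0)@(15, 1): e=[8,-24,128] → ·
    (3,1)@(7, 3): e=[24,68,20] → #
    (6,1)@(13, 3): e=[24,-16,104] → ·
    (3,2)@(7, 5): e=[40,48,24] → #
    (5,2)@(11, 5): e=[40,-8,80] → ·
    (2,3)@(5, 7): e=[56,56,0] → #  [on edge]
    (4,3)@(9, 7): e=[56,0,56] → ·  [on edge]
    (2,4)@(5, 9): e=[72,36,4] → #
  covered (14 px):
    · · · # # # # · · ·
    · · · # # # · · · ·
    · · · # # · · · · ·
    · · # # · · · · · ·
    · · # # · · · · · ·
    · · # · · · · · · ·
    · · · · · · · · · ·
    · · · · · · · · · ·
T1:
  2·area = 20  (B↔C swapped to make it positive)
  edge (8, 0)→(18, 14): d=(10,14) right/bottom  bias=-1
  edge (18, 14)→(18, 16): d=(0,2) right/bottom  bias=-1
  edge (18, 16)→(8, 0): d=(-10,-16) top-left  bias=+0
    (6,3)@(13, 7): e=[0,10,10] → ·  [on edge]
    (7,5)@(15, 11): e=[12,6,2] → #
    (8,5)@(17, 11): e=[-16,2,34] → ·
    (7,6)@(15, 13): e=[32,6,-18] → ·
    (8,6)@(17, 13): e=[4,2,14] → #
    (9,6)@(19, 13): e=[-24,-2,46] → ·
    (8,7)@(17, 15): e=[24,2,-6] → ·
  covered (2 px):
    · · · · · · · · · ·
    · · · · · · · · · ·
    · · · · · · · · · ·
    · · · · · · · · · ·
    · · · · · · · · · ·
    · · · · · · · # · ·
    · · · · · · · · # ·
    · · · · · · · · · ·

Result: 16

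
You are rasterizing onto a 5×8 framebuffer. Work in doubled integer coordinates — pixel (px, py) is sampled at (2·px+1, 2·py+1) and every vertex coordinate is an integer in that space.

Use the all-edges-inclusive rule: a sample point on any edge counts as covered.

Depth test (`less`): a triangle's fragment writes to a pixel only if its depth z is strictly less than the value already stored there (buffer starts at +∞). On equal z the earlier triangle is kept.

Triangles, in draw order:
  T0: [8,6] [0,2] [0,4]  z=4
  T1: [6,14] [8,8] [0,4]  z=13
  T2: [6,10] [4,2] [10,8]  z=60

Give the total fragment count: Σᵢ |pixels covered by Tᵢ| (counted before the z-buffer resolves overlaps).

T0:
  2·area = 16  (B↔C swapped to make it positive)
  edge (8, 6)→(0, 4): d=(-8,-2) inclusive
  edge (0, 4)→(0, 2): d=(0,-2) inclusive
  edge (0, 2)→(8, 6): d=(8,4) inclusive
    (0,1)@(1, 3): e=[10,2,4] → █
    (1,1)@(3, 3): e=[14,6,-4] → ·
    (0,2)@(1, 5): e=[-6,2,20] → ·
    (2,2)@(5, 5): e=[2,10,4] → █
    (3,2)@(7, 5): e=[6,14,-4] → ·
    (2,3)@(5, 7): e=[-14,10,20] → ·
  covered (2 px):
    · · · · ·
    █ · · · ·
    · · █ · ·
    · · · · ·
    · · · · ·
    · · · · ·
    · · · · ·
    · · · · ·
T1:
  2·area = 56  (B↔C swapped to make it positive)
  edge (6, 14)→(0, 4): d=(-6,-10) inclusive
  edge (0, 4)→(8, 8): d=(8,4) inclusive
  edge (8, 8)→(6, 14): d=(-2,6) inclusive
    (0,2)@(1, 5): e=[4,4,48] → █
    (1,2)@(3, 5): e=[24,-4,36] → ·
    (4,2)@(9, 5): e=[84,-28,0] → ·  [on edge]
    (0,3)@(1, 7): e=[-8,20,44] → ·
    (1,3)@(3, 7): e=[12,12,32] → █
    (2,3)@(5, 7): e=[32,4,20] → █
    (3,3)@(7, 7): e=[52,-4,8] → ·
    (1,4)@(3, 9): e=[0,28,28] → █  [on edge]
    (3,4)@(7, 9): e=[40,12,4] → █
    (4,4)@(9, 9): e=[60,4,-8] → ·
    (1,5)@(3, 11): e=[-12,44,24] → ·
    (2,5)@(5, 11): e=[8,36,12] → █
    (3,5)@(7, 11): e=[28,28,0] → █  [on edge]
  covered (8 px):
    · · · · ·
    · · · · ·
    █ · · · ·
    · █ █ · ·
    · █ █ █ ·
    · · █ █ ·
    · · · · ·
    · · · · ·
T2:
  2·area = 36
  edge (6, 10)→(4, 2): d=(-2,-8) inclusive
  edge (4, 2)→(10, 8): d=(6,6) inclusive
  edge (10, 8)→(6, 10): d=(-4,2) inclusive
    (1,0)@(3, 1): e=[-6,0,42] → ·  [on edge]
    (2,1)@(5, 3): e=[6,0,30] → █  [on edge]
    (3,1)@(7, 3): e=[22,-12,26] → ·
    (2,2)@(5, 5): e=[2,12,22] → █
    (3,2)@(7, 5): e=[18,0,18] → █  [on edge]
    (4,2)@(9, 5): e=[34,-12,14] → ·
    (2,3)@(5, 7): e=[-2,24,14] → ·
    (3,3)@(7, 7): e=[14,12,10] → █
    (4,3)@(9, 7): e=[30,0,6] → █  [on edge]
    (3,4)@(7, 9): e=[10,24,2] → █
    (4,4)@(9, 9): e=[26,12,-2] → ·
    (3,5)@(7, 11): e=[6,36,-6] → ·
  covered (6 px):
    · · · · ·
    · · █ · ·
    · · █ █ ·
    · · · █ █
    · · · █ ·
    · · · · ·
    · · · · ·
    · · · · ·

Answer: 16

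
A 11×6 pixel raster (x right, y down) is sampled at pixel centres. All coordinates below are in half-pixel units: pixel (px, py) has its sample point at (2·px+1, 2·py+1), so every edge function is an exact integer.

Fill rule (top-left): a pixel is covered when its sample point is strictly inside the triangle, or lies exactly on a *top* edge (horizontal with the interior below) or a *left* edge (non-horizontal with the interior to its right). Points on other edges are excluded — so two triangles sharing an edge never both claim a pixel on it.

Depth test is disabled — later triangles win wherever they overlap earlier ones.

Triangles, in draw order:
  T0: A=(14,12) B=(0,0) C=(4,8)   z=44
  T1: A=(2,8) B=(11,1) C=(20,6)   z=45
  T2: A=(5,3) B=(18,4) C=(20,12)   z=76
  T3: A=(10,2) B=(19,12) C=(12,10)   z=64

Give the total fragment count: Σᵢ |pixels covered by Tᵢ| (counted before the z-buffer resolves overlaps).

T0:
  2·area = 64  (B↔C swapped to make it positive)
  edge (14, 12)→(4, 8): d=(-10,-4) top-left  bias=+0
  edge (4, 8)→(0, 0): d=(-4,-8) top-left  bias=+0
  edge (0, 0)→(14, 12): d=(14,12) right/bottom  bias=-1
    (0,0)@(1, 1): e=[58,4,2] → █
    (1,0)@(3, 1): e=[66,20,-22] → ·
    (0,1)@(1, 3): e=[38,-4,30] → ·
    (1,1)@(3, 3): e=[46,12,6] → █
    (2,1)@(5, 3): e=[54,28,-18] → ·
    (1,2)@(3, 5): e=[26,4,34] → █
    (2,2)@(5, 5): e=[34,20,10] → █
    (3,2)@(7, 5): e=[42,36,-14] → ·
    (1,3)@(3, 7): e=[6,-4,62] → ·
    (2,3)@(5, 7): e=[14,12,38] → █
    (3,3)@(7, 7): e=[22,28,14] → █
    (4,3)@(9, 7): e=[30,44,-10] → ·
  covered (8 px):
    █ · · · · · · · · · ·
    · █ · · · · · · · · ·
    · █ █ · · · · · · · ·
    · · █ █ · · · · · · ·
    · · · █ █ · · · · · ·
    · · · · · · · · · · ·
T1:
  2·area = 108
  edge (2, 8)→(11, 1): d=(9,-7) top-left  bias=+0
  edge (11, 1)→(20, 6): d=(9,5) right/bottom  bias=-1
  edge (20, 6)→(2, 8): d=(-18,2) right/bottom  bias=-1
    (5,0)@(11, 1): e=[0,0,108] → ·  [on edge]
    (4,1)@(9, 3): e=[4,28,76] → █
    (5,1)@(11, 3): e=[18,18,72] → █
    (6,1)@(13, 3): e=[32,8,68] → █
    (7,1)@(15, 3): e=[46,-2,64] → ·
    (3,2)@(7, 5): e=[8,56,44] → █
    (7,2)@(15, 5): e=[64,16,28] → █
    (8,2)@(17, 5): e=[78,6,24] → █
    (9,2)@(19, 5): e=[92,-4,20] → ·
    (2,3)@(5, 7): e=[12,84,12] → █
    (5,3)@(11, 7): e=[54,54,0] → ·  [on edge]
    (6,3)@(13, 7): e=[68,44,-4] → ·
  covered (12 px):
    · · · · · · · · · · ·
    · · · · █ █ █ · · · ·
    · · · █ █ █ █ █ █ · ·
    · · █ █ █ · · · · · ·
    · · · · · · · · · · ·
    · · · · · · · · · · ·
T2:
  2·area = 102
  edge (5, 3)→(18, 4): d=(13,1) right/bottom  bias=-1
  edge (18, 4)→(20, 12): d=(2,8) right/bottom  bias=-1
  edge (20, 12)→(5, 3): d=(-15,-9) top-left  bias=+0
    (2,1)@(5, 3): e=[0,102,0] → ·  [on edge]
    (4,2)@(9, 5): e=[22,74,6] → █
    (5,2)@(11, 5): e=[20,58,24] → █
    (6,2)@(13, 5): e=[18,42,42] → █
    (7,2)@(15, 5): e=[16,26,60] → █
    (8,2)@(17, 5): e=[14,10,78] → █
    (9,2)@(19, 5): e=[12,-6,96] → ·
    (4,3)@(9, 7): e=[48,78,-24] → ·
    (5,3)@(11, 7): e=[46,62,-6] → ·
    (6,3)@(13, 7): e=[44,46,12] → █
    (9,3)@(19, 7): e=[38,-2,66] → ·
    (6,4)@(13, 9): e=[70,50,-18] → ·
    (7,4)@(15, 9): e=[68,34,0] → █  [on edge]
  covered (12 px):
    · · · · · · · · · · ·
    · · · · · · · · · · ·
    · · · · █ █ █ █ █ · ·
    · · · · · · █ █ █ · ·
    · · · · · · · █ █ █ ·
    · · · · · · · · · █ ·
T3:
  2·area = 52
  edge (10, 2)→(19, 12): d=(9,10) right/bottom  bias=-1
  edge (19, 12)→(12, 10): d=(-7,-2) top-left  bias=+0
  edge (12, 10)→(10, 2): d=(-2,-8) top-left  bias=+0
    (5,2)@(11, 5): e=[17,33,2] → █
    (6,2)@(13, 5): e=[-3,37,18] → ·
    (5,3)@(11, 7): e=[35,19,-2] → ·
    (6,3)@(13, 7): e=[15,23,14] → █
    (7,3)@(15, 7): e=[-5,27,30] → ·
    (6,4)@(13, 9): e=[33,9,10] → █
    (7,4)@(15, 9): e=[13,13,26] → █
    (8,4)@(17, 9): e=[-7,17,42] → ·
    (6,5)@(13, 11): e=[51,-5,6] → ·
    (7,5)@(15, 11): e=[31,-1,22] → ·
    (8,5)@(17, 11): e=[11,3,38] → █
    (9,5)@(19, 11): e=[-9,7,54] → ·
  covered (5 px):
    · · · · · · · · · · ·
    · · · · · · · · · · ·
    · · · · · █ · · · · ·
    · · · · · · █ · · · ·
    · · · · · · █ █ · · ·
    · · · · · · · · █ · ·

Answer: 37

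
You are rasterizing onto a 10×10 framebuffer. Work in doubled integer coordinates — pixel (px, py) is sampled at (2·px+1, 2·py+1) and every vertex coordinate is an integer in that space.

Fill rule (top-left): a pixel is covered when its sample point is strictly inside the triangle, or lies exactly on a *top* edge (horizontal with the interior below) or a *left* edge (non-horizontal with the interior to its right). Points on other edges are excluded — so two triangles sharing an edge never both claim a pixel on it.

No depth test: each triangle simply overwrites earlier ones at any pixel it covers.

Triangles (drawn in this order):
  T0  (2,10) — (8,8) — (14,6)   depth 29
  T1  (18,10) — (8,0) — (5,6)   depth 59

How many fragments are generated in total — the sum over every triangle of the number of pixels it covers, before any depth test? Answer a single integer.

T0:
  degenerate (2·area = 0) — covers nothing
T1:
  2·area = 90  (B↔C swapped to make it positive)
  edge (18, 10)→(5, 6): d=(-13,-4) top-left  bias=+0
  edge (5, 6)→(8, 0): d=(3,-6) top-left  bias=+0
  edge (8, 0)→(18, 10): d=(10,10) right/bottom  bias=-1
    (4,0)@(9, 1): e=[81,9,0] → ·  [on edge]
    (3,1)@(7, 3): e=[47,3,40] → █
    (4,1)@(9, 3): e=[55,15,20] → █
    (5,1)@(11, 3): e=[63,27,0] → ·  [on edge]
    (3,2)@(7, 5): e=[21,9,60] → █
    (5,2)@(11, 5): e=[37,33,20] → █
    (6,2)@(13, 5): e=[45,45,0] → ·  [on edge]
    (3,3)@(7, 7): e=[-5,15,80] → ·
    (4,3)@(9, 7): e=[3,27,60] → █
    (6,3)@(13, 7): e=[19,51,20] → █
    (7,3)@(15, 7): e=[27,63,0] → ·  [on edge]
    (4,4)@(9, 9): e=[-23,33,80] → ·
    (8,4)@(17, 9): e=[9,81,0] → ·  [on edge]
    (9,5)@(19, 11): e=[-9,99,0] → ·  [on edge]
  covered (9 px):
    · · · · · · · · · ·
    · · · █ █ · · · · ·
    · · · █ █ █ · · · ·
    · · · · █ █ █ · · ·
    · · · · · · · █ · ·
    · · · · · · · · · ·
    · · · · · · · · · ·
    · · · · · · · · · ·
    · · · · · · · · · ·
    · · · · · · · · · ·

Final: 9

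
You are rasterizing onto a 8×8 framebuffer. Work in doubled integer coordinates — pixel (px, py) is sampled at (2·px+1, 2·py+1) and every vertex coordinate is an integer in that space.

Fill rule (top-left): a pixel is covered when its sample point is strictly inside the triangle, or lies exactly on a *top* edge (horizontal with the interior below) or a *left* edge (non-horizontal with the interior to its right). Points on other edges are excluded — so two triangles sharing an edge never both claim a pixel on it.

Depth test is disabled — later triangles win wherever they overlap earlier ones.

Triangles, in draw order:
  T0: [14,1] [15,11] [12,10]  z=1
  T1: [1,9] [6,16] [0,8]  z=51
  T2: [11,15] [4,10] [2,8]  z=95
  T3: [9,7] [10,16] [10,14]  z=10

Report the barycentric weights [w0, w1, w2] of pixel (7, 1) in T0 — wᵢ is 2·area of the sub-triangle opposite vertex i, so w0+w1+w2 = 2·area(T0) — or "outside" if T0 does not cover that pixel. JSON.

T0:
  2·area = 29
  edge (14, 1)→(15, 11): d=(1,10) right/bottom  bias=-1
  edge (15, 11)→(12, 10): d=(-3,-1) top-left  bias=+0
  edge (12, 10)→(14, 1): d=(2,-9) top-left  bias=+0
    (1,3)@(3, 7): e=[116,0,-87] → ·  [on edge]
    (6,3)@(13, 7): e=[16,10,3] → █
    (7,3)@(15, 7): e=[-4,12,21] → ·
    (4,4)@(9, 9): e=[58,0,-29] → ·  [on edge]
    (6,4)@(13, 9): e=[18,4,7] → █
    (7,4)@(15, 9): e=[-2,6,25] → ·
    (6,5)@(13, 11): e=[20,-2,11] → ·
    (7,5)@(15, 11): e=[0,0,29] → ·  [on edge]
  covered (2 px):
    · · · · · · · ·
    · · · · · · · ·
    · · · · · · · ·
    · · · · · · █ ·
    · · · · · · █ ·
    · · · · · · · ·
    · · · · · · · ·
    · · · · · · · ·
T1:
  2·area = 2
  edge (1, 9)→(6, 16): d=(5,7) right/bottom  bias=-1
  edge (6, 16)→(0, 8): d=(-6,-8) top-left  bias=+0
  edge (0, 8)→(1, 9): d=(1,1) right/bottom  bias=-1
    (0,4)@(1, 9): e=[0,2,0] → ·  [on edge]
    (1,5)@(3, 11): e=[-4,6,0] → ·  [on edge]
    (2,6)@(5, 13): e=[-8,10,0] → ·  [on edge]
    (3,7)@(7, 15): e=[-12,14,0] → ·  [on edge]
  covered (0 px):
    · · · · · · · ·
    · · · · · · · ·
    · · · · · · · ·
    · · · · · · · ·
    · · · · · · · ·
    · · · · · · · ·
    · · · · · · · ·
    · · · · · · · ·
T2:
  2·area = 4
  edge (11, 15)→(4, 10): d=(-7,-5) top-left  bias=+0
  edge (4, 10)→(2, 8): d=(-2,-2) top-left  bias=+0
  edge (2, 8)→(11, 15): d=(9,7) right/bottom  bias=-1
    (0,3)@(1, 7): e=[6,0,-2] → ·  [on edge]
    (1,4)@(3, 9): e=[2,0,2] → █  [on edge]
    (2,4)@(5, 9): e=[12,4,-12] → ·
    (1,5)@(3, 11): e=[-12,-4,20] → ·
    (2,5)@(5, 11): e=[-2,0,6] → ·  [on edge]
    (3,6)@(7, 13): e=[-6,0,10] → ·  [on edge]
    (4,7)@(9, 15): e=[-10,0,14] → ·  [on edge]
    (5,7)@(11, 15): e=[0,4,0] → ·  [on edge]
  covered (1 px):
    · · · · · · · ·
    · · · · · · · ·
    · · · · · · · ·
    · · · · · · · ·
    · █ · · · · · ·
    · · · · · · · ·
    · · · · · · · ·
    · · · · · · · ·
T3:
  2·area = 2  (B↔C swapped to make it positive)
  edge (9, 7)→(10, 14): d=(1,7) right/bottom  bias=-1
  edge (10, 14)→(10, 16): d=(0,2) right/bottom  bias=-1
  edge (10, 16)→(9, 7): d=(-1,-9) top-left  bias=+0
    (4,3)@(9, 7): e=[0,2,0] → ·  [on edge]
  covered (0 px):
    · · · · · · · ·
    · · · · · · · ·
    · · · · · · · ·
    · · · · · · · ·
    · · · · · · · ·
    · · · · · · · ·
    · · · · · · · ·
    · · · · · · · ·

Answer: "outside"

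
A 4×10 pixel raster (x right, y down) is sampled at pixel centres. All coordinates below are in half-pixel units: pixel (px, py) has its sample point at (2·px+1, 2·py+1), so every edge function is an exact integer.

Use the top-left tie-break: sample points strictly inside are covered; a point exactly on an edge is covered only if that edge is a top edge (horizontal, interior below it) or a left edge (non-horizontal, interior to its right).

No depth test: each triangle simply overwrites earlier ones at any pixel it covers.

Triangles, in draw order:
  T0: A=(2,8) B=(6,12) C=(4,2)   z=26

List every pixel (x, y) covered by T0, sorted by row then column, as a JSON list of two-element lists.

T0:
  2·area = 32  (B↔C swapped to make it positive)
  edge (2, 8)→(4, 2): d=(2,-6) top-left  bias=+0
  edge (4, 2)→(6, 12): d=(2,10) right/bottom  bias=-1
  edge (6, 12)→(2, 8): d=(-4,-4) top-left  bias=+0
    (1,2)@(3, 5): e=[0,16,16] → #  [on edge]
    (2,2)@(5, 5): e=[12,-4,24] → ·
    (0,3)@(1, 7): e=[-8,40,0] → ·  [on edge]
    (1,3)@(3, 7): e=[4,20,8] → #
    (2,3)@(5, 7): e=[16,0,16] → ·  [on edge]
    (1,4)@(3, 9): e=[8,24,0] → #  [on edge]
    (2,4)@(5, 9): e=[20,4,8] → #
    (3,4)@(7, 9): e=[32,-16,16] → ·
    (0,5)@(1, 11): e=[0,48,-16] → ·  [on edge]
    (1,5)@(3, 11): e=[12,28,-8] → ·
    (2,5)@(5, 11): e=[24,8,0] → #  [on edge]
    (3,5)@(7, 11): e=[36,-12,8] → ·
    (3,6)@(7, 13): e=[40,-8,0] → ·  [on edge]
    (3,8)@(7, 17): e=[48,0,-16] → ·  [on edge]
  covered (5 px):
    · · · ·
    · · · ·
    · # · ·
    · # · ·
    · # # ·
    · · # ·
    · · · ·
    · · · ·
    · · · ·
    · · · ·

Result: [[1,2],[1,3],[1,4],[2,4],[2,5]]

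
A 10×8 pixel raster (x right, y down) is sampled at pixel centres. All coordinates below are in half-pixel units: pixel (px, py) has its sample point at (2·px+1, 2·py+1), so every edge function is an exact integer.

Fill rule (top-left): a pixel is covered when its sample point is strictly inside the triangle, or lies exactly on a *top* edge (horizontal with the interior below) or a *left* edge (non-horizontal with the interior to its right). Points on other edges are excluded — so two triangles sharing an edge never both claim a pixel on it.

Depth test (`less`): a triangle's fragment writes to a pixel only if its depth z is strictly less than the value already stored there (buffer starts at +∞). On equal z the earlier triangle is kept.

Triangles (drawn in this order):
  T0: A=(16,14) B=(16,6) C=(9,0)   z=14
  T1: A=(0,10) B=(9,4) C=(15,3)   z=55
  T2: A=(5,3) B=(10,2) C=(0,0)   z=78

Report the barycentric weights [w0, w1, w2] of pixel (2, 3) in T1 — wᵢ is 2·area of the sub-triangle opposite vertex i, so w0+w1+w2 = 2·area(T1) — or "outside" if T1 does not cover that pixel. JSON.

T0:
  2·area = 56  (B↔C swapped to make it positive)
  edge (16, 14)→(9, 0): d=(-7,-14) top-left  bias=+0
  edge (9, 0)→(16, 6): d=(7,6) right/bottom  bias=-1
  edge (16, 6)→(16, 14): d=(0,8) right/bottom  bias=-1
    (5,1)@(11, 3): e=[7,9,40] → X
    (6,1)@(13, 3): e=[35,-3,24] → .
    (5,2)@(11, 5): e=[-7,23,40] → .
    (6,2)@(13, 5): e=[21,11,24] → X
    (7,2)@(15, 5): e=[49,-1,8] → .
    (6,3)@(13, 7): e=[7,25,24] → X
    (7,3)@(15, 7): e=[35,13,8] → X
    (8,3)@(17, 7): e=[63,1,-8] → .
    (6,4)@(13, 9): e=[-7,39,24] → .
    (7,4)@(15, 9): e=[21,27,8] → X
    (8,4)@(17, 9): e=[49,15,-8] → .
    (7,5)@(15, 11): e=[7,41,8] → X
  covered (6 px):
    . . . . . . . . . .
    . . . . . X . . . .
    . . . . . . X . . .
    . . . . . . X X . .
    . . . . . . . X . .
    . . . . . . . X . .
    . . . . . . . . . .
    . . . . . . . . . .
T1:
  2·area = 27
  edge (0, 10)→(9, 4): d=(9,-6) top-left  bias=+0
  edge (9, 4)→(15, 3): d=(6,-1) top-left  bias=+0
  edge (15, 3)→(0, 10): d=(-15,7) right/bottom  bias=-1
    (7,1)@(15, 3): e=[27,0,0] → .  [on edge]
    (1,2)@(3, 5): e=[-27,0,54] → .  [on edge]
    (4,2)@(9, 5): e=[9,6,12] → X
    (5,2)@(11, 5): e=[21,8,-2] → .
    (2,3)@(5, 7): e=[3,14,10] → X
    (3,3)@(7, 7): e=[15,16,-4] → .
    (4,3)@(9, 7): e=[27,18,-18] → .
    (2,4)@(5, 9): e=[21,26,-20] → .
  covered (2 px):
    . . . . . . . . . .
    . . . . . . . . . .
    . . . . X . . . . .
    . . X . . . . . . .
    . . . . . . . . . .
    . . . . . . . . . .
    . . . . . . . . . .
    . . . . . . . . . .
T2:
  2·area = 20  (B↔C swapped to make it positive)
  edge (5, 3)→(0, 0): d=(-5,-3) top-left  bias=+0
  edge (0, 0)→(10, 2): d=(10,2) right/bottom  bias=-1
  edge (10, 2)→(5, 3): d=(-5,1) right/bottom  bias=-1
    (1,0)@(3, 1): e=[4,4,12] → X
    (2,0)@(5, 1): e=[10,0,10] → .  [on edge]
    (7,0)@(15, 1): e=[40,-20,0] → .  [on edge]
    (1,1)@(3, 3): e=[-6,24,2] → .
    (2,1)@(5, 3): e=[0,20,0] → .  [on edge]
    (7,1)@(15, 3): e=[30,0,-10] → .  [on edge]
    (7,4)@(15, 9): e=[0,60,-40] → .  [on edge]
  covered (1 px):
    . X . . . . . . . .
    . . . . . . . . . .
    . . . . . . . . . .
    . . . . . . . . . .
    . . . . . . . . . .
    . . . . . . . . . .
    . . . . . . . . . .
    . . . . . . . . . .

Final: [14,10,3]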